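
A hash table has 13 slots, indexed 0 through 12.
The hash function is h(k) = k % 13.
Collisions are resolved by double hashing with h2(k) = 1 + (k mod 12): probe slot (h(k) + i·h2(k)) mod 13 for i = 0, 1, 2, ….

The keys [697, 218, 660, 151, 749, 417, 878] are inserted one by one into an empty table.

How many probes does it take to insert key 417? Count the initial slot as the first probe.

4

697 hashes to 8; slot 8 is free → place at 8.
218 hashes to 10; slot 10 is free → place at 10.
660 hashes to 10, h2=1; 10 taken → place at 11.
151 hashes to 8, h2=8; 8 taken → place at 3.
749 hashes to 8, h2=6; 8 taken → place at 1.
417 hashes to 1, h2=10; 1,11,8 taken → place at 5.
878 hashes to 7; slot 7 is free → place at 7.
Table: [., 749, ., 151, ., 417, ., 878, 697, ., 218, 660, .]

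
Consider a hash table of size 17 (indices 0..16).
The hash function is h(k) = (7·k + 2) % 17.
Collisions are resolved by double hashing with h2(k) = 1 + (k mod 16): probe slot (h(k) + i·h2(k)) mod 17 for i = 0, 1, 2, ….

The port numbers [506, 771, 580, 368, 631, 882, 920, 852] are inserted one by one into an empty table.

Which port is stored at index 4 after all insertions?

Insert 506: h=8, slot 8 empty => index 8.
Insert 771: h=10, slot 10 empty => index 10.
Insert 580: h=16, slot 16 empty => index 16.
Insert 368: h=11, slot 11 empty => index 11.
Insert 631: h=16, h2=8, slot 16 occupied => index 7.
Insert 882: h=5, slot 5 empty => index 5.
Insert 920: h=16, h2=9, slots 16,8 occupied => index 0.
Insert 852: h=16, h2=5, slot 16 occupied => index 4.
Table: [920, -, -, -, 852, 882, -, 631, 506, -, 771, 368, -, -, -, -, 580]

852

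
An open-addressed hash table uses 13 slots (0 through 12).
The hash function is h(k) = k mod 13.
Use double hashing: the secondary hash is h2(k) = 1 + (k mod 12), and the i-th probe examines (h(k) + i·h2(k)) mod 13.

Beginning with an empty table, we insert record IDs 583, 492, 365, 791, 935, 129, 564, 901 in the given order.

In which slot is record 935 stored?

9

Insert 583: h=11, slot 11 empty -> index 11.
Insert 492: h=11, h2=1, slot 11 occupied -> index 12.
Insert 365: h=1, slot 1 empty -> index 1.
Insert 791: h=11, h2=12, slot 11 occupied -> index 10.
Insert 935: h=12, h2=12, slots 12,11,10 occupied -> index 9.
Insert 129: h=12, h2=10, slots 12,9 occupied -> index 6.
Insert 564: h=5, slot 5 empty -> index 5.
Insert 901: h=4, slot 4 empty -> index 4.
Table: [-, 365, -, -, 901, 564, 129, -, -, 935, 791, 583, 492]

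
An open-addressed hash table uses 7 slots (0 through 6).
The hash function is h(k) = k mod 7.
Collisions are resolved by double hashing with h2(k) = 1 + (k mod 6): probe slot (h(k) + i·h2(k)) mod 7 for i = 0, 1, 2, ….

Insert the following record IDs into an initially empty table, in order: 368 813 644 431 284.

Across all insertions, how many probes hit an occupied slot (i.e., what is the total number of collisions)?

368: h=4 → slot 4
813: h=1 → slot 1
644: h=0 → slot 0
431: h=4, h2=6, probe 4,3 → slot 3
284: h=4, h2=3, probe 4,0,3,6 → slot 6
Table: [644, 813, —, 431, 368, —, 284]

4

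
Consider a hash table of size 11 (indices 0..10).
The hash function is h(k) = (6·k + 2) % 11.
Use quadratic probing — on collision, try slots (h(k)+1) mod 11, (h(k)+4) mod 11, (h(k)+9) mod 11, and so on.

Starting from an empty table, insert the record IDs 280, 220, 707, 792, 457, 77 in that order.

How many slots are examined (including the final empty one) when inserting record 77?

3

Insert 280: h=10, slot 10 empty -> index 10.
Insert 220: h=2, slot 2 empty -> index 2.
Insert 707: h=9, slot 9 empty -> index 9.
Insert 792: h=2, slot 2 occupied -> index 3.
Insert 457: h=5, slot 5 empty -> index 5.
Insert 77: h=2, slots 2,3 occupied -> index 6.
Table: [∅, ∅, 220, 792, ∅, 457, 77, ∅, ∅, 707, 280]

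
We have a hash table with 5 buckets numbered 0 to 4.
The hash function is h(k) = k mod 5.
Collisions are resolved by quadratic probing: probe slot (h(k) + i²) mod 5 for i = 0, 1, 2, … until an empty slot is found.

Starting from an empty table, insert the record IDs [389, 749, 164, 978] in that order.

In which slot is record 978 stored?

2

389: h=4 => slot 4
749: h=4, probe 4,0 => slot 0
164: h=4, probe 4,0,3 => slot 3
978: h=3, probe 3,4,2 => slot 2
Table: [749, ∅, 978, 164, 389]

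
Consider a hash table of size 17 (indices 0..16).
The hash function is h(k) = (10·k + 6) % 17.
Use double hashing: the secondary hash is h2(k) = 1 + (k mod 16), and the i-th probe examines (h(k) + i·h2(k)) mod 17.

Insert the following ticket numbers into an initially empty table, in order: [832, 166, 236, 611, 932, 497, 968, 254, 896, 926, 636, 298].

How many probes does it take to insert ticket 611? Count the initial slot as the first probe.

832 hashes to 13; slot 13 is free => place at 13.
166 hashes to 0; slot 0 is free => place at 0.
236 hashes to 3; slot 3 is free => place at 3.
611 hashes to 13, h2=4; 13,0 taken => place at 4.
932 hashes to 10; slot 10 is free => place at 10.
497 hashes to 12; slot 12 is free => place at 12.
968 hashes to 13, h2=9; 13 taken => place at 5.
254 hashes to 13, h2=15; 13 taken => place at 11.
896 hashes to 7; slot 7 is free => place at 7.
926 hashes to 1; slot 1 is free => place at 1.
636 hashes to 8; slot 8 is free => place at 8.
298 hashes to 11, h2=11; 11,5 taken => place at 16.
Table: [166, 926, -, 236, 611, 968, -, 896, 636, -, 932, 254, 497, 832, -, -, 298]

3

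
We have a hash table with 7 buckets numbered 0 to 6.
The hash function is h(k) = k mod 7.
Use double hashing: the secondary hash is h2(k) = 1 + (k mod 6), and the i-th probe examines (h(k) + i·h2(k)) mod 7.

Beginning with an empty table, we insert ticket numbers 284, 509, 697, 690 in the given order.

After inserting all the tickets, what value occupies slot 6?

697

284 hashes to 4; slot 4 is free → place at 4.
509 hashes to 5; slot 5 is free → place at 5.
697 hashes to 4, h2=2; 4 taken → place at 6.
690 hashes to 4, h2=1; 4,5,6 taken → place at 0.
Table: [690, ∅, ∅, ∅, 284, 509, 697]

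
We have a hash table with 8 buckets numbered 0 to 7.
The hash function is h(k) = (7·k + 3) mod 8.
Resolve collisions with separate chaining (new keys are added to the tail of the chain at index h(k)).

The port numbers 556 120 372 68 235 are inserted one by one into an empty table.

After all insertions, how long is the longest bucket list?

Insert 556: h=7, bucket 7 empty → new chain.
Insert 120: h=3, bucket 3 empty → new chain.
Insert 372: h=7, bucket 7 nonempty → append to chain.
Insert 68: h=7, bucket 7 nonempty → append to chain.
Insert 235: h=0, bucket 0 empty → new chain.
Final buckets:
0: 235
1: —
2: —
3: 120
4: —
5: —
6: —
7: 556 -> 372 -> 68

3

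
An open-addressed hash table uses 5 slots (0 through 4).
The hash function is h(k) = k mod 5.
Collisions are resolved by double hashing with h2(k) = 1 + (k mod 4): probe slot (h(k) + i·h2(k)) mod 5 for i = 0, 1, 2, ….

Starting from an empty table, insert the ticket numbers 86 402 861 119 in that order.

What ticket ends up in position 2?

402

86 hashes to 1; slot 1 is free -> place at 1.
402 hashes to 2; slot 2 is free -> place at 2.
861 hashes to 1, h2=2; 1 taken -> place at 3.
119 hashes to 4; slot 4 is free -> place at 4.
Table: [—, 86, 402, 861, 119]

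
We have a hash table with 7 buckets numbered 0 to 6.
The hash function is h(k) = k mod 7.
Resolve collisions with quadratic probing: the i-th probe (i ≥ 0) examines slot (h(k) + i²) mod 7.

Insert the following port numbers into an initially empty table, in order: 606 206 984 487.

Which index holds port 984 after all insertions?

5

606: h=4 => slot 4
206: h=3 => slot 3
984: h=4, probe 4,5 => slot 5
487: h=4, probe 4,5,1 => slot 1
Table: [_, 487, _, 206, 606, 984, _]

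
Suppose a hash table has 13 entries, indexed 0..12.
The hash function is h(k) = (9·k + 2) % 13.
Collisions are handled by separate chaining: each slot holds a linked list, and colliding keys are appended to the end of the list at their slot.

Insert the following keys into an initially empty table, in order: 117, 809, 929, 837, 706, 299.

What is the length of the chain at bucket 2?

2

Insert 117: h=2, bucket 2 empty -> new chain.
Insert 809: h=3, bucket 3 empty -> new chain.
Insert 929: h=4, bucket 4 empty -> new chain.
Insert 837: h=8, bucket 8 empty -> new chain.
Insert 706: h=12, bucket 12 empty -> new chain.
Insert 299: h=2, bucket 2 nonempty -> append to chain.
Final buckets:
0: .
1: .
2: 117 -> 299
3: 809
4: 929
5: .
6: .
7: .
8: 837
9: .
10: .
11: .
12: 706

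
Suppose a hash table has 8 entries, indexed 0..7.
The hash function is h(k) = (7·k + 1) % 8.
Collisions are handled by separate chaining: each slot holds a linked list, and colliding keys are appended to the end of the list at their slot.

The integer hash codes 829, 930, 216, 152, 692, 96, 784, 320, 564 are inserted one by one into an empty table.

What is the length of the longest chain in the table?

829 → bucket 4
930 → bucket 7
216 → bucket 1
152 → bucket 1 (collision)
692 → bucket 5
96 → bucket 1 (collision)
784 → bucket 1 (collision)
320 → bucket 1 (collision)
564 → bucket 5 (collision)
Final buckets:
0: .
1: 216 -> 152 -> 96 -> 784 -> 320
2: .
3: .
4: 829
5: 692 -> 564
6: .
7: 930

5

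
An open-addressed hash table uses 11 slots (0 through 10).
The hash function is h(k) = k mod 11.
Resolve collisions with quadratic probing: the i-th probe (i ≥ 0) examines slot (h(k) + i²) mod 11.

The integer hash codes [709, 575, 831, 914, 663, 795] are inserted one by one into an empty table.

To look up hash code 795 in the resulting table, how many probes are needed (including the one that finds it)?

3

709 hashes to 5; slot 5 is free → place at 5.
575 hashes to 3; slot 3 is free → place at 3.
831 hashes to 6; slot 6 is free → place at 6.
914 hashes to 1; slot 1 is free → place at 1.
663 hashes to 3; 3 taken → place at 4.
795 hashes to 3; 3,4 taken → place at 7.
Table: [—, 914, —, 575, 663, 709, 831, 795, —, —, —]
Lookup 795: h=3, probe 3,4,7 → found at 7.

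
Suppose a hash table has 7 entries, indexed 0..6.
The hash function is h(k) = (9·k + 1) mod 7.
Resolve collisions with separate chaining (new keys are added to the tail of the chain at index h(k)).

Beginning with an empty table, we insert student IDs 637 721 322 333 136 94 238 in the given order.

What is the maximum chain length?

4

Insert 637: h=1, bucket 1 empty -> new chain.
Insert 721: h=1, bucket 1 nonempty -> append to chain.
Insert 322: h=1, bucket 1 nonempty -> append to chain.
Insert 333: h=2, bucket 2 empty -> new chain.
Insert 136: h=0, bucket 0 empty -> new chain.
Insert 94: h=0, bucket 0 nonempty -> append to chain.
Insert 238: h=1, bucket 1 nonempty -> append to chain.
Final buckets:
0: 136 -> 94
1: 637 -> 721 -> 322 -> 238
2: 333
3: —
4: —
5: —
6: —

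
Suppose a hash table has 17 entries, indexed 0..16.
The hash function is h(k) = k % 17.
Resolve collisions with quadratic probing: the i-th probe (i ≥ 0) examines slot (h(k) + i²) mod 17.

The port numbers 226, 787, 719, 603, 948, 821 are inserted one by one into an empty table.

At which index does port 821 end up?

14

Insert 226: h=5, slot 5 empty -> index 5.
Insert 787: h=5, slot 5 occupied -> index 6.
Insert 719: h=5, slots 5,6 occupied -> index 9.
Insert 603: h=8, slot 8 empty -> index 8.
Insert 948: h=13, slot 13 empty -> index 13.
Insert 821: h=5, slots 5,6,9 occupied -> index 14.
Table: [—, —, —, —, —, 226, 787, —, 603, 719, —, —, —, 948, 821, —, —]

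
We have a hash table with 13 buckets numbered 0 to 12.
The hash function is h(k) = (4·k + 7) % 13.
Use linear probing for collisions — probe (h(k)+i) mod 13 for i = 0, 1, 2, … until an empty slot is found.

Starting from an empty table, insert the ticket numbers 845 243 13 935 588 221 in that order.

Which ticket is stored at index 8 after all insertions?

845: h=7 => slot 7
243: h=4 => slot 4
13: h=7, probe 7,8 => slot 8
935: h=3 => slot 3
588: h=6 => slot 6
221: h=7, probe 7,8,9 => slot 9
Table: [_, _, _, 935, 243, _, 588, 845, 13, 221, _, _, _]

13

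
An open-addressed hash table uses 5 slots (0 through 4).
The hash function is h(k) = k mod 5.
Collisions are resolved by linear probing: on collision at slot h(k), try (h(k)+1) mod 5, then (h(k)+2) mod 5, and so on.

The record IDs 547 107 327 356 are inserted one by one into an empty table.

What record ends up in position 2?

547: h=2 => slot 2
107: h=2, probe 2,3 => slot 3
327: h=2, probe 2,3,4 => slot 4
356: h=1 => slot 1
Table: [_, 356, 547, 107, 327]

547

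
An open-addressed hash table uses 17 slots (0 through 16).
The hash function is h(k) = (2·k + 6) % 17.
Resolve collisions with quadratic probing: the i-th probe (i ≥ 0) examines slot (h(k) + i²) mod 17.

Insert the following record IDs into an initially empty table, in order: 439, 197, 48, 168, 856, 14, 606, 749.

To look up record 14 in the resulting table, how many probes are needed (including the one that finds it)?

3

439: h=0 → slot 0
197: h=9 → slot 9
48: h=0, probe 0,1 → slot 1
168: h=2 → slot 2
856: h=1, probe 1,2,5 → slot 5
14: h=0, probe 0,1,4 → slot 4
606: h=11 → slot 11
749: h=8 → slot 8
Table: [439, 48, 168, ∅, 14, 856, ∅, ∅, 749, 197, ∅, 606, ∅, ∅, ∅, ∅, ∅]
Lookup 14: h=0, probe 0,1,4 → found at 4.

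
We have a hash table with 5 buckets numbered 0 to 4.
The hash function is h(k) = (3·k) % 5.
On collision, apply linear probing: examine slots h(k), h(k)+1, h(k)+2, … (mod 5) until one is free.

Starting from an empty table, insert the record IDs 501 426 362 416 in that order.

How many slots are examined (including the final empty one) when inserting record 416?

Insert 501: h=3, slot 3 empty -> index 3.
Insert 426: h=3, slot 3 occupied -> index 4.
Insert 362: h=1, slot 1 empty -> index 1.
Insert 416: h=3, slots 3,4 occupied -> index 0.
Table: [416, 362, -, 501, 426]

3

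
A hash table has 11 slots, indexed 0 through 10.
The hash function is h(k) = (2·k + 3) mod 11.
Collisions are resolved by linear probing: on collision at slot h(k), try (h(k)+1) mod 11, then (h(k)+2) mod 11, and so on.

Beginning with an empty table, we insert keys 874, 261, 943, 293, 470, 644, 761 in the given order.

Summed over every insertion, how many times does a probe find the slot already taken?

Insert 874: h=2, slot 2 empty => index 2.
Insert 261: h=8, slot 8 empty => index 8.
Insert 943: h=8, slot 8 occupied => index 9.
Insert 293: h=6, slot 6 empty => index 6.
Insert 470: h=8, slots 8,9 occupied => index 10.
Insert 644: h=4, slot 4 empty => index 4.
Insert 761: h=7, slot 7 empty => index 7.
Table: [-, -, 874, -, 644, -, 293, 761, 261, 943, 470]

3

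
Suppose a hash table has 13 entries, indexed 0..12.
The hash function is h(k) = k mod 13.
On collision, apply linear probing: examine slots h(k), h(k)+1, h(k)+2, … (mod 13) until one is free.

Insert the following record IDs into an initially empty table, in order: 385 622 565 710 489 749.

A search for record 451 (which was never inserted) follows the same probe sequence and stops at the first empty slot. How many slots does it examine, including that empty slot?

Insert 385: h=8, slot 8 empty → index 8.
Insert 622: h=11, slot 11 empty → index 11.
Insert 565: h=6, slot 6 empty → index 6.
Insert 710: h=8, slot 8 occupied → index 9.
Insert 489: h=8, slots 8,9 occupied → index 10.
Insert 749: h=8, slots 8,9,10,11 occupied → index 12.
Table: [-, -, -, -, -, -, 565, -, 385, 710, 489, 622, 749]
Lookup 451: h=9, probe 9,10,11,12,0 → slot 0 empty, not found.

5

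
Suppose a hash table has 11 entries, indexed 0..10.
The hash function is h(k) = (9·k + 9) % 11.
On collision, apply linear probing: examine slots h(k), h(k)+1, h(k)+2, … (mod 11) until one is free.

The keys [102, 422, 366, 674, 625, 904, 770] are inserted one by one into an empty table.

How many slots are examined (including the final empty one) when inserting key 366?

2

Insert 102: h=3, slot 3 empty → index 3.
Insert 422: h=1, slot 1 empty → index 1.
Insert 366: h=3, slot 3 occupied → index 4.
Insert 674: h=3, slots 3,4 occupied → index 5.
Insert 625: h=2, slot 2 empty → index 2.
Insert 904: h=5, slot 5 occupied → index 6.
Insert 770: h=9, slot 9 empty → index 9.
Table: [∅, 422, 625, 102, 366, 674, 904, ∅, ∅, 770, ∅]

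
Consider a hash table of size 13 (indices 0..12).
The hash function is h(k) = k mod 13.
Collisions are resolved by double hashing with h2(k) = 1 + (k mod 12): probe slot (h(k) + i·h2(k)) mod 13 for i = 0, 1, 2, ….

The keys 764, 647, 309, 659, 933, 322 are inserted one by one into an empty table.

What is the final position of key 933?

764: h=10 -> slot 10
647: h=10, h2=12, probe 10,9 -> slot 9
309: h=10, h2=10, probe 10,7 -> slot 7
659: h=9, h2=12, probe 9,8 -> slot 8
933: h=10, h2=10, probe 10,7,4 -> slot 4
322: h=10, h2=11, probe 10,8,6 -> slot 6
Table: [., ., ., ., 933, ., 322, 309, 659, 647, 764, ., .]

4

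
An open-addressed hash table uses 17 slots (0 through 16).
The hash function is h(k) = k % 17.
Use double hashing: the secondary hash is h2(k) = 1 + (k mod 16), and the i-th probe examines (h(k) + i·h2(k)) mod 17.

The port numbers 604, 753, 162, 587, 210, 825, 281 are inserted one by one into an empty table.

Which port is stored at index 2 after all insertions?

825

Insert 604: h=9, slot 9 empty -> index 9.
Insert 753: h=5, slot 5 empty -> index 5.
Insert 162: h=9, h2=3, slot 9 occupied -> index 12.
Insert 587: h=9, h2=12, slot 9 occupied -> index 4.
Insert 210: h=6, slot 6 empty -> index 6.
Insert 825: h=9, h2=10, slot 9 occupied -> index 2.
Insert 281: h=9, h2=10, slots 9,2,12,5 occupied -> index 15.
Table: [_, _, 825, _, 587, 753, 210, _, _, 604, _, _, 162, _, _, 281, _]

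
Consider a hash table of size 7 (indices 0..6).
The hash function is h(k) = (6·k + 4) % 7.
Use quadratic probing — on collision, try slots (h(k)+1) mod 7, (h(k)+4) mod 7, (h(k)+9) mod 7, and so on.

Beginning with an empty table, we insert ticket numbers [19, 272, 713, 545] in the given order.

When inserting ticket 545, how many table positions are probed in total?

4

Insert 19: h=6, slot 6 empty -> index 6.
Insert 272: h=5, slot 5 empty -> index 5.
Insert 713: h=5, slots 5,6 occupied -> index 2.
Insert 545: h=5, slots 5,6,2 occupied -> index 0.
Table: [545, _, 713, _, _, 272, 19]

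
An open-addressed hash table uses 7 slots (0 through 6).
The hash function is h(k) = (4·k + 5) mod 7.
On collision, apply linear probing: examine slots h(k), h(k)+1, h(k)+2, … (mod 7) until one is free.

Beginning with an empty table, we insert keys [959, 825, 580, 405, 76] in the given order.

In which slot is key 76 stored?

959 hashes to 5; slot 5 is free -> place at 5.
825 hashes to 1; slot 1 is free -> place at 1.
580 hashes to 1; 1 taken -> place at 2.
405 hashes to 1; 1,2 taken -> place at 3.
76 hashes to 1; 1,2,3 taken -> place at 4.
Table: [—, 825, 580, 405, 76, 959, —]

4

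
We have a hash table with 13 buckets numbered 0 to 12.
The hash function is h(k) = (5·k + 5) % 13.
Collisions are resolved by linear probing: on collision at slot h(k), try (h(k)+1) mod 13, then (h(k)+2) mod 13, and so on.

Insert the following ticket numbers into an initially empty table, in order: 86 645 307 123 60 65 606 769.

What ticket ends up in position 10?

86: h=6 → slot 6
645: h=6, probe 6,7 → slot 7
307: h=6, probe 6,7,8 → slot 8
123: h=9 → slot 9
60: h=6, probe 6,7,8,9,10 → slot 10
65: h=5 → slot 5
606: h=6, probe 6,7,8,9,10,11 → slot 11
769: h=2 → slot 2
Table: [-, -, 769, -, -, 65, 86, 645, 307, 123, 60, 606, -]

60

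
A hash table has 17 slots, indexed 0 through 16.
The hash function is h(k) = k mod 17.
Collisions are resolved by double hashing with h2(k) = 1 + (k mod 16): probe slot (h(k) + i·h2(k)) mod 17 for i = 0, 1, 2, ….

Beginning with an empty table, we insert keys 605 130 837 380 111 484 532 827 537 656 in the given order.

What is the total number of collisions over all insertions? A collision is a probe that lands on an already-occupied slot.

5

605 hashes to 10; slot 10 is free => place at 10.
130 hashes to 11; slot 11 is free => place at 11.
837 hashes to 4; slot 4 is free => place at 4.
380 hashes to 6; slot 6 is free => place at 6.
111 hashes to 9; slot 9 is free => place at 9.
484 hashes to 8; slot 8 is free => place at 8.
532 hashes to 5; slot 5 is free => place at 5.
827 hashes to 11, h2=12; 11,6 taken => place at 1.
537 hashes to 10, h2=10; 10 taken => place at 3.
656 hashes to 10, h2=1; 10,11 taken => place at 12.
Table: [_, 827, _, 537, 837, 532, 380, _, 484, 111, 605, 130, 656, _, _, _, _]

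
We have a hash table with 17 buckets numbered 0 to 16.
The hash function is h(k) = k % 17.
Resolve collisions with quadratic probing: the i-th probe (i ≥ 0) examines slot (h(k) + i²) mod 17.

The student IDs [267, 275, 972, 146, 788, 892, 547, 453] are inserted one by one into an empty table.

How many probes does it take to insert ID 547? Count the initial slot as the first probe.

3

267: h=12 => slot 12
275: h=3 => slot 3
972: h=3, probe 3,4 => slot 4
146: h=10 => slot 10
788: h=6 => slot 6
892: h=8 => slot 8
547: h=3, probe 3,4,7 => slot 7
453: h=11 => slot 11
Table: [-, -, -, 275, 972, -, 788, 547, 892, -, 146, 453, 267, -, -, -, -]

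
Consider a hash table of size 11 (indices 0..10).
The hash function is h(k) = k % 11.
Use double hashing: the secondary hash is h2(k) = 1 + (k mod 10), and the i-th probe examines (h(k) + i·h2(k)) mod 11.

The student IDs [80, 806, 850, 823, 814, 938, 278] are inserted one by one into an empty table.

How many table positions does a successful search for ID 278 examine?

80: h=3 => slot 3
806: h=3, h2=7, probe 3,10 => slot 10
850: h=3, h2=1, probe 3,4 => slot 4
823: h=9 => slot 9
814: h=0 => slot 0
938: h=3, h2=9, probe 3,1 => slot 1
278: h=3, h2=9, probe 3,1,10,8 => slot 8
Table: [814, 938, ., 80, 850, ., ., ., 278, 823, 806]
Lookup 278: h=3, h2=9, probe 3,1,10,8 → found at 8.

4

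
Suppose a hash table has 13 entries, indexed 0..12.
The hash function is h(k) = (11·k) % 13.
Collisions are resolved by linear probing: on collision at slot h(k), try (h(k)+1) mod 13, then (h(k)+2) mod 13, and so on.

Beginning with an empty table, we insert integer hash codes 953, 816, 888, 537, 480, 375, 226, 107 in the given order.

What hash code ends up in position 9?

107

953: h=5 => slot 5
816: h=6 => slot 6
888: h=5, probe 5,6,7 => slot 7
537: h=5, probe 5,6,7,8 => slot 8
480: h=2 => slot 2
375: h=4 => slot 4
226: h=3 => slot 3
107: h=7, probe 7,8,9 => slot 9
Table: [-, -, 480, 226, 375, 953, 816, 888, 537, 107, -, -, -]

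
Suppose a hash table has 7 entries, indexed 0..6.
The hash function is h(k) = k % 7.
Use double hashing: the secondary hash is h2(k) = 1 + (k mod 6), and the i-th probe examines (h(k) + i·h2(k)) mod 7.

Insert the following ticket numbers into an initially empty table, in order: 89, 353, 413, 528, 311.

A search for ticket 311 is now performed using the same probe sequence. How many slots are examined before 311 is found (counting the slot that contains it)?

2

89: h=5 => slot 5
353: h=3 => slot 3
413: h=0 => slot 0
528: h=3, h2=1, probe 3,4 => slot 4
311: h=3, h2=6, probe 3,2 => slot 2
Table: [413, ., 311, 353, 528, 89, .]
Lookup 311: h=3, h2=6, probe 3,2 → found at 2.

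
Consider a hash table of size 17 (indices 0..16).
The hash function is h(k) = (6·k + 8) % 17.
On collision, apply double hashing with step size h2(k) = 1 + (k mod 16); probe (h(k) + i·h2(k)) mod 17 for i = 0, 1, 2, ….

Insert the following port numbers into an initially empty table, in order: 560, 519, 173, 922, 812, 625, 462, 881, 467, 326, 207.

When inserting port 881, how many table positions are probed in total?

4

Insert 560: h=2, slot 2 empty => index 2.
Insert 519: h=11, slot 11 empty => index 11.
Insert 173: h=9, slot 9 empty => index 9.
Insert 922: h=15, slot 15 empty => index 15.
Insert 812: h=1, slot 1 empty => index 1.
Insert 625: h=1, h2=2, slot 1 occupied => index 3.
Insert 462: h=9, h2=15, slot 9 occupied => index 7.
Insert 881: h=7, h2=2, slots 7,9,11 occupied => index 13.
Insert 467: h=5, slot 5 empty => index 5.
Insert 326: h=9, h2=7, slot 9 occupied => index 16.
Insert 207: h=9, h2=16, slot 9 occupied => index 8.
Table: [∅, 812, 560, 625, ∅, 467, ∅, 462, 207, 173, ∅, 519, ∅, 881, ∅, 922, 326]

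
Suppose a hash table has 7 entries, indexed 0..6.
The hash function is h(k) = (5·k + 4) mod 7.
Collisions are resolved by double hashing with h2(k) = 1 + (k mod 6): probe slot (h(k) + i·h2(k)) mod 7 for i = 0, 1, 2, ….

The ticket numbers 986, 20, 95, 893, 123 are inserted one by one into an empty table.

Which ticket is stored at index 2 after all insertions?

20

986: h=6 => slot 6
20: h=6, h2=3, probe 6,2 => slot 2
95: h=3 => slot 3
893: h=3, h2=6, probe 3,2,1 => slot 1
123: h=3, h2=4, probe 3,0 => slot 0
Table: [123, 893, 20, 95, —, —, 986]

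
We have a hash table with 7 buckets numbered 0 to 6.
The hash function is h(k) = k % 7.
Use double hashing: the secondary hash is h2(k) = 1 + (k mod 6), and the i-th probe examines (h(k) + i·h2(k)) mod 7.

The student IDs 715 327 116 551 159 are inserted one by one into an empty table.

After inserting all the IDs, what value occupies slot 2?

715 hashes to 1; slot 1 is free -> place at 1.
327 hashes to 5; slot 5 is free -> place at 5.
116 hashes to 4; slot 4 is free -> place at 4.
551 hashes to 5, h2=6; 5,4 taken -> place at 3.
159 hashes to 5, h2=4; 5 taken -> place at 2.
Table: [_, 715, 159, 551, 116, 327, _]

159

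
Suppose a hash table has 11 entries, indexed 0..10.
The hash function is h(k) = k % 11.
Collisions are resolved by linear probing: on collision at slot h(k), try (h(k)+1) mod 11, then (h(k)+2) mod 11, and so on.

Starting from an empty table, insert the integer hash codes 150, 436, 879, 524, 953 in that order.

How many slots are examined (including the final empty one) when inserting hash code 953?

150 hashes to 7; slot 7 is free => place at 7.
436 hashes to 7; 7 taken => place at 8.
879 hashes to 10; slot 10 is free => place at 10.
524 hashes to 7; 7,8 taken => place at 9.
953 hashes to 7; 7,8,9,10 taken => place at 0.
Table: [953, ., ., ., ., ., ., 150, 436, 524, 879]

5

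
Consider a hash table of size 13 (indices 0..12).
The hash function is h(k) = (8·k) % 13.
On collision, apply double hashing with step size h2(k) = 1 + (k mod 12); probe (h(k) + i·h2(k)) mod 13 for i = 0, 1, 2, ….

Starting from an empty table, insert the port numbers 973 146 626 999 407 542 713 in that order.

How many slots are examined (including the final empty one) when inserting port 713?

973: h=10 => slot 10
146: h=11 => slot 11
626: h=3 => slot 3
999: h=10, h2=4, probe 10,1 => slot 1
407: h=6 => slot 6
542: h=7 => slot 7
713: h=10, h2=6, probe 10,3,9 => slot 9
Table: [-, 999, -, 626, -, -, 407, 542, -, 713, 973, 146, -]

3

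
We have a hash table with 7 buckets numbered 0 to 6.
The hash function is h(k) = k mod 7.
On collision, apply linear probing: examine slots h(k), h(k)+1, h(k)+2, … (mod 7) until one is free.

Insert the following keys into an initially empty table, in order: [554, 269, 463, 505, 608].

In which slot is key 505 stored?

554: h=1 => slot 1
269: h=3 => slot 3
463: h=1, probe 1,2 => slot 2
505: h=1, probe 1,2,3,4 => slot 4
608: h=6 => slot 6
Table: [∅, 554, 463, 269, 505, ∅, 608]

4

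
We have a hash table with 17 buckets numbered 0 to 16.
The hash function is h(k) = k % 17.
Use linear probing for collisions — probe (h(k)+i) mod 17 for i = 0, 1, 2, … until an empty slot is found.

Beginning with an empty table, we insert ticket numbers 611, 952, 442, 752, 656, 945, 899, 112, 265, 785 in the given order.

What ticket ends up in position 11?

611: h=16 → slot 16
952: h=0 → slot 0
442: h=0, probe 0,1 → slot 1
752: h=4 → slot 4
656: h=10 → slot 10
945: h=10, probe 10,11 → slot 11
899: h=15 → slot 15
112: h=10, probe 10,11,12 → slot 12
265: h=10, probe 10,11,12,13 → slot 13
785: h=3 → slot 3
Table: [952, 442, -, 785, 752, -, -, -, -, -, 656, 945, 112, 265, -, 899, 611]

945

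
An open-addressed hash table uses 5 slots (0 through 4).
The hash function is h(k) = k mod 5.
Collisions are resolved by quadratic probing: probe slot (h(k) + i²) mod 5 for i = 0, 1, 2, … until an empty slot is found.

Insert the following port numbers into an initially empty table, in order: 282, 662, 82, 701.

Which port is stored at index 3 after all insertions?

662

282: h=2 → slot 2
662: h=2, probe 2,3 → slot 3
82: h=2, probe 2,3,1 → slot 1
701: h=1, probe 1,2,0 → slot 0
Table: [701, 82, 282, 662, .]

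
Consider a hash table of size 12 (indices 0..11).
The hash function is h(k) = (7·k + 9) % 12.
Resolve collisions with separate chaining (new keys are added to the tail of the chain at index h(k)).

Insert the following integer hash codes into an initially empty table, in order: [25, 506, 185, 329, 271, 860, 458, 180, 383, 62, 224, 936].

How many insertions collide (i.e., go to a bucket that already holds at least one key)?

Insert 25: h=4, bucket 4 empty → new chain.
Insert 506: h=11, bucket 11 empty → new chain.
Insert 185: h=8, bucket 8 empty → new chain.
Insert 329: h=8, bucket 8 nonempty → append to chain.
Insert 271: h=10, bucket 10 empty → new chain.
Insert 860: h=5, bucket 5 empty → new chain.
Insert 458: h=11, bucket 11 nonempty → append to chain.
Insert 180: h=9, bucket 9 empty → new chain.
Insert 383: h=2, bucket 2 empty → new chain.
Insert 62: h=11, bucket 11 nonempty → append to chain.
Insert 224: h=5, bucket 5 nonempty → append to chain.
Insert 936: h=9, bucket 9 nonempty → append to chain.
Final buckets:
0: .
1: .
2: 383
3: .
4: 25
5: 860 -> 224
6: .
7: .
8: 185 -> 329
9: 180 -> 936
10: 271
11: 506 -> 458 -> 62

5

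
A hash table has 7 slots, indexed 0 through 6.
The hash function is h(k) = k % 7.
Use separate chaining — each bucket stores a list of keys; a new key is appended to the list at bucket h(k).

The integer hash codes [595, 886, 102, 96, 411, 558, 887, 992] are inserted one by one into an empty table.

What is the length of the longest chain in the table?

595 → bucket 0
886 → bucket 4
102 → bucket 4 (collision)
96 → bucket 5
411 → bucket 5 (collision)
558 → bucket 5 (collision)
887 → bucket 5 (collision)
992 → bucket 5 (collision)
Final buckets:
0: 595
1: -
2: -
3: -
4: 886 -> 102
5: 96 -> 411 -> 558 -> 887 -> 992
6: -

5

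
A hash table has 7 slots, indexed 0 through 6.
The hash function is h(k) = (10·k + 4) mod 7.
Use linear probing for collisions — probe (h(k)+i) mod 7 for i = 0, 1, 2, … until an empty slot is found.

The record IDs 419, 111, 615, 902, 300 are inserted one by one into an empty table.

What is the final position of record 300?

5

419: h=1 → slot 1
111: h=1, probe 1,2 → slot 2
615: h=1, probe 1,2,3 → slot 3
902: h=1, probe 1,2,3,4 → slot 4
300: h=1, probe 1,2,3,4,5 → slot 5
Table: [-, 419, 111, 615, 902, 300, -]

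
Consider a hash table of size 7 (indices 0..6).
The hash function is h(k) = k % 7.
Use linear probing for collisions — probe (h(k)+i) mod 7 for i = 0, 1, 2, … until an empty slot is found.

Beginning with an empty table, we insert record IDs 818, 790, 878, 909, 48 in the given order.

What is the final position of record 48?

818: h=6 => slot 6
790: h=6, probe 6,0 => slot 0
878: h=3 => slot 3
909: h=6, probe 6,0,1 => slot 1
48: h=6, probe 6,0,1,2 => slot 2
Table: [790, 909, 48, 878, ∅, ∅, 818]

2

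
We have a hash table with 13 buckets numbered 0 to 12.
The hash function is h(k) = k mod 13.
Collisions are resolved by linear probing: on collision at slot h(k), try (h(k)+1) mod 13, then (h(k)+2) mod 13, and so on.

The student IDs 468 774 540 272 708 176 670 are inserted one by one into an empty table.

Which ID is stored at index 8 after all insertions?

540

Insert 468: h=0, slot 0 empty => index 0.
Insert 774: h=7, slot 7 empty => index 7.
Insert 540: h=7, slot 7 occupied => index 8.
Insert 272: h=12, slot 12 empty => index 12.
Insert 708: h=6, slot 6 empty => index 6.
Insert 176: h=7, slots 7,8 occupied => index 9.
Insert 670: h=7, slots 7,8,9 occupied => index 10.
Table: [468, _, _, _, _, _, 708, 774, 540, 176, 670, _, 272]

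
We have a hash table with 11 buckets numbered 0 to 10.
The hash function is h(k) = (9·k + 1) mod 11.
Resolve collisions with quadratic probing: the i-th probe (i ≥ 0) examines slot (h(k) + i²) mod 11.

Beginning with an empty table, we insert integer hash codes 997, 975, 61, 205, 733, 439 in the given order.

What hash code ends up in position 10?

975

Insert 997: h=9, slot 9 empty → index 9.
Insert 975: h=9, slot 9 occupied → index 10.
Insert 61: h=0, slot 0 empty → index 0.
Insert 205: h=9, slots 9,10 occupied → index 2.
Insert 733: h=9, slots 9,10,2 occupied → index 7.
Insert 439: h=3, slot 3 empty → index 3.
Table: [61, —, 205, 439, —, —, —, 733, —, 997, 975]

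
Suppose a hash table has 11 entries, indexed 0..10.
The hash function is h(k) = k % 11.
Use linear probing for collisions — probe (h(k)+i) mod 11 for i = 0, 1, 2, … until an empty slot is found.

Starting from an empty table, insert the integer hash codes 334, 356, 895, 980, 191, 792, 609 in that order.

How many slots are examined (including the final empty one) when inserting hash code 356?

2

334: h=4 -> slot 4
356: h=4, probe 4,5 -> slot 5
895: h=4, probe 4,5,6 -> slot 6
980: h=1 -> slot 1
191: h=4, probe 4,5,6,7 -> slot 7
792: h=0 -> slot 0
609: h=4, probe 4,5,6,7,8 -> slot 8
Table: [792, 980, -, -, 334, 356, 895, 191, 609, -, -]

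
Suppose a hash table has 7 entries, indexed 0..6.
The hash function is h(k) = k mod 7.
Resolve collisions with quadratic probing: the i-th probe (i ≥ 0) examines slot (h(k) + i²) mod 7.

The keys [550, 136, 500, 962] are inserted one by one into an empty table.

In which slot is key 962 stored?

5

Insert 550: h=4, slot 4 empty => index 4.
Insert 136: h=3, slot 3 empty => index 3.
Insert 500: h=3, slots 3,4 occupied => index 0.
Insert 962: h=3, slots 3,4,0 occupied => index 5.
Table: [500, ∅, ∅, 136, 550, 962, ∅]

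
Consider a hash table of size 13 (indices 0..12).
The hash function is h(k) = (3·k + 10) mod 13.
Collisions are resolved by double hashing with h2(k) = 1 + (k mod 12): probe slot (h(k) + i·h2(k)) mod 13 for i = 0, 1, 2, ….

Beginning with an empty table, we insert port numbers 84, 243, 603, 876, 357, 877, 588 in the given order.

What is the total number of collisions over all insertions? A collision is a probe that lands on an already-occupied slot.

4

84: h=2 => slot 2
243: h=11 => slot 11
603: h=12 => slot 12
876: h=12, h2=1, probe 12,0 => slot 0
357: h=2, h2=10, probe 2,12,9 => slot 9
877: h=2, h2=2, probe 2,4 => slot 4
588: h=6 => slot 6
Table: [876, ∅, 84, ∅, 877, ∅, 588, ∅, ∅, 357, ∅, 243, 603]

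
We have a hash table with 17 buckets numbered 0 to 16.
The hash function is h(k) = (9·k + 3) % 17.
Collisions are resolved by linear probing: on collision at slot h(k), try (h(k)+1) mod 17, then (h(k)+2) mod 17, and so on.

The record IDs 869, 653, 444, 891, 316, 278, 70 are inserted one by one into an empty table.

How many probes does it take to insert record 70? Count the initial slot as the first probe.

4

869: h=4 => slot 4
653: h=15 => slot 15
444: h=4, probe 4,5 => slot 5
891: h=15, probe 15,16 => slot 16
316: h=8 => slot 8
278: h=6 => slot 6
70: h=4, probe 4,5,6,7 => slot 7
Table: [., ., ., ., 869, 444, 278, 70, 316, ., ., ., ., ., ., 653, 891]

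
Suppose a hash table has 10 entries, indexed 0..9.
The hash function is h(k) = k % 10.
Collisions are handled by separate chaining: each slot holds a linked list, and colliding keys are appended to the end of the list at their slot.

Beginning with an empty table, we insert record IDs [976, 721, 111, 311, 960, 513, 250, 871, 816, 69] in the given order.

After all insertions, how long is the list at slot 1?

4

976 -> bucket 6
721 -> bucket 1
111 -> bucket 1 (collision)
311 -> bucket 1 (collision)
960 -> bucket 0
513 -> bucket 3
250 -> bucket 0 (collision)
871 -> bucket 1 (collision)
816 -> bucket 6 (collision)
69 -> bucket 9
Final buckets:
0: 960 -> 250
1: 721 -> 111 -> 311 -> 871
2: -
3: 513
4: -
5: -
6: 976 -> 816
7: -
8: -
9: 69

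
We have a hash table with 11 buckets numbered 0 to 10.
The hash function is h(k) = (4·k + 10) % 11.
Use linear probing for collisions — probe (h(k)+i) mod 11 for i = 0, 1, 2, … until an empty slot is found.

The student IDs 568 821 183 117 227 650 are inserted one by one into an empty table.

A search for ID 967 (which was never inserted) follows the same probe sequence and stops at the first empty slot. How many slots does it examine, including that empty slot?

Insert 568: h=5, slot 5 empty → index 5.
Insert 821: h=5, slot 5 occupied → index 6.
Insert 183: h=5, slots 5,6 occupied → index 7.
Insert 117: h=5, slots 5,6,7 occupied → index 8.
Insert 227: h=5, slots 5,6,7,8 occupied → index 9.
Insert 650: h=3, slot 3 empty → index 3.
Table: [., ., ., 650, ., 568, 821, 183, 117, 227, .]
Lookup 967: h=6, probe 6,7,8,9,10 → slot 10 empty, not found.

5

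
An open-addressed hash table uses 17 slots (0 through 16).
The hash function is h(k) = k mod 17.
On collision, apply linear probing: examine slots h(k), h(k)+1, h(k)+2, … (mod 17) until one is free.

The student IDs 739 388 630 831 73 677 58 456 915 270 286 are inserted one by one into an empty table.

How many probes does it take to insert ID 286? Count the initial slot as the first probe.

8

739: h=8 → slot 8
388: h=14 → slot 14
630: h=1 → slot 1
831: h=15 → slot 15
73: h=5 → slot 5
677: h=14, probe 14,15,16 → slot 16
58: h=7 → slot 7
456: h=14, probe 14,15,16,0 → slot 0
915: h=14, probe 14,15,16,0,1,2 → slot 2
270: h=15, probe 15,16,0,1,2,3 → slot 3
286: h=14, probe 14,15,16,0,1,2,3,4 → slot 4
Table: [456, 630, 915, 270, 286, 73, _, 58, 739, _, _, _, _, _, 388, 831, 677]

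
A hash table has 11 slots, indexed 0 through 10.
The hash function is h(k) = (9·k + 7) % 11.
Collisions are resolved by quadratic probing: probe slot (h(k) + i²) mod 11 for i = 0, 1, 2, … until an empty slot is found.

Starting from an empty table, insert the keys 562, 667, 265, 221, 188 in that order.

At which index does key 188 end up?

562 hashes to 5; slot 5 is free => place at 5.
667 hashes to 4; slot 4 is free => place at 4.
265 hashes to 5; 5 taken => place at 6.
221 hashes to 5; 5,6 taken => place at 9.
188 hashes to 5; 5,6,9 taken => place at 3.
Table: [∅, ∅, ∅, 188, 667, 562, 265, ∅, ∅, 221, ∅]

3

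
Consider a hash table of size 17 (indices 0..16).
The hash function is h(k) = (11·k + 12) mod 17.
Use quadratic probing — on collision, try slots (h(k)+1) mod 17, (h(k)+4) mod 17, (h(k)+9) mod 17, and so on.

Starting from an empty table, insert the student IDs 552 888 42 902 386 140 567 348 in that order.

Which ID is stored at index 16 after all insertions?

42

552: h=15 -> slot 15
888: h=5 -> slot 5
42: h=15, probe 15,16 -> slot 16
902: h=6 -> slot 6
386: h=8 -> slot 8
140: h=5, probe 5,6,9 -> slot 9
567: h=10 -> slot 10
348: h=15, probe 15,16,2 -> slot 2
Table: [∅, ∅, 348, ∅, ∅, 888, 902, ∅, 386, 140, 567, ∅, ∅, ∅, ∅, 552, 42]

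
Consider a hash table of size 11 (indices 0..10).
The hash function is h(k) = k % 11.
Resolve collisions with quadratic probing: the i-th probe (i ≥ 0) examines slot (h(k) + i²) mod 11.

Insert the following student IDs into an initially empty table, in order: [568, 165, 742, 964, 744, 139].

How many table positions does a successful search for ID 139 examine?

6

Insert 568: h=7, slot 7 empty → index 7.
Insert 165: h=0, slot 0 empty → index 0.
Insert 742: h=5, slot 5 empty → index 5.
Insert 964: h=7, slot 7 occupied → index 8.
Insert 744: h=7, slots 7,8,0,5 occupied → index 1.
Insert 139: h=7, slots 7,8,0,5,1 occupied → index 10.
Table: [165, 744, ., ., ., 742, ., 568, 964, ., 139]
Lookup 139: h=7, probe 7,8,0,5,1,10 → found at 10.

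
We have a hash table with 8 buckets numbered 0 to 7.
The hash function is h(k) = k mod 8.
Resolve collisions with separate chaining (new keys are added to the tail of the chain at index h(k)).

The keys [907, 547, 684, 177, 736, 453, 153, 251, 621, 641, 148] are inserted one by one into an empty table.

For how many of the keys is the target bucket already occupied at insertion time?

Insert 907: h=3, bucket 3 empty -> new chain.
Insert 547: h=3, bucket 3 nonempty -> append to chain.
Insert 684: h=4, bucket 4 empty -> new chain.
Insert 177: h=1, bucket 1 empty -> new chain.
Insert 736: h=0, bucket 0 empty -> new chain.
Insert 453: h=5, bucket 5 empty -> new chain.
Insert 153: h=1, bucket 1 nonempty -> append to chain.
Insert 251: h=3, bucket 3 nonempty -> append to chain.
Insert 621: h=5, bucket 5 nonempty -> append to chain.
Insert 641: h=1, bucket 1 nonempty -> append to chain.
Insert 148: h=4, bucket 4 nonempty -> append to chain.
Final buckets:
0: 736
1: 177 -> 153 -> 641
2: ∅
3: 907 -> 547 -> 251
4: 684 -> 148
5: 453 -> 621
6: ∅
7: ∅

6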